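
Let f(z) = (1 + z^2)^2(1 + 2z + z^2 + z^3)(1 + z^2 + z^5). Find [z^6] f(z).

(1 + z^2)^2 has coefficients 1,0,2,0,1 for degrees 0…4.
(1 + 2z + z^2 + z^3) has coefficients 1,2,1,1,0,0,0 for degrees 0…6.
Finally multiplying by (1 + z^2 + z^5), the product of all factors after the first has coefficients 1,2,2,3,1,2,2 for degrees 0…6.
[z^6] = 1·2 + 2·1 + 1·2 = 6.

6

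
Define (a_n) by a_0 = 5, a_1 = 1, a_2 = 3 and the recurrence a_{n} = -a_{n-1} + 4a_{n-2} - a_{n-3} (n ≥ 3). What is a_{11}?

The ordinary generating function has denominator 1 + x - 4x^2 + x^3.
Iterating the recurrence: a_0,…,a_{11} = 5, 1, 3, -4, 15, -34, 98, -249, 675, -1769, 4718, -12469.

-12469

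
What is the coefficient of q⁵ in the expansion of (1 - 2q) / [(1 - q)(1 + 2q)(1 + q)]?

The denominator gives the recurrence a_n = −2a_(n−1) + a_(n−2) + 2a_(n−3) for n ≥ 3; the numerator fixes a_0 = 1, a_1 = -4, a_2 = 9.
Iterating: 1, -4, 9, -20, 41, -84, so a_5 = -84.

-84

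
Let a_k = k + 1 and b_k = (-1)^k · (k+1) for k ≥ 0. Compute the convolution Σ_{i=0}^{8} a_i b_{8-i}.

This is [x^8] in the product of the two ordinary generating functions.
Σ = 1·9 + 2·(-8) + 3·7 + 4·(-6) + 5·5 + 6·(-4) + 7·3 + 8·(-2) + 9·1 = 5.

5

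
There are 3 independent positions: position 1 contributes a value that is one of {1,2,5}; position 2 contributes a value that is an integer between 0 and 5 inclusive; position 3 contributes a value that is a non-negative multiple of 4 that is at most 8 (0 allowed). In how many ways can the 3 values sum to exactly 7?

The generating function for the choices is (q + q^2 + q^5)·(1 + q + q^2 + q^3 + q^4 + q^5)·(1 + q^4 + q^8); the count is [q^7].
(q + q^2 + q^5) has coefficients 0,1,1,0,0,1 for degrees 0…5.
(1 + q + q^2 + q^3 + q^4 + q^5) has coefficients 1,1,1,1,1,1,0,0 for degrees 0…7.
Finally multiplying by (1 + q^4 + q^8), the product of all factors after the first has coefficients 1,1,1,1,2,2,1,1 for degrees 0…7.
[q^7] = 1·1 + 1·2 + 1·1 = 4.

4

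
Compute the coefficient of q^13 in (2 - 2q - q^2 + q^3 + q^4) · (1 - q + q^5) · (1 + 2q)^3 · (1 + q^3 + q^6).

9

(2 - 2q - q^2 + q^3 + q^4) has coefficients 2,-2,-1,1,1 for degrees 0…4.
(1 - q + q^5) has coefficients 1,-1,0,0,0,1,0,0,0,0,0,0,0,0 for degrees 0…13.
Multiplying by (1 + 2q)^3 gives running coefficients 1,5,6,-4,-8,1,6,12,8,0,0,0,0,0 for degrees 0…13.
Finally multiplying by (1 + q^3 + q^6), the product of all factors after the first has coefficients 1,5,6,-3,-3,7,3,9,15,2,4,9,6,12 for degrees 0…13.
[q^13] = 2·12 − 2·6 − 1·9 + 1·4 + 1·2 = 9.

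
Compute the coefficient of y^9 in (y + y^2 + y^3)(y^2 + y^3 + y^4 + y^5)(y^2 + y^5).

4

(y + y^2 + y^3) has coefficients 0,1,1,1 for degrees 0…3.
(y^2 + y^3 + y^4 + y^5) has coefficients 0,0,1,1,1,1,0,0,0,0 for degrees 0…9.
Finally multiplying by (y^2 + y^5), the product of all factors after the first has coefficients 0,0,0,0,1,1,1,2,1,1 for degrees 0…9.
[y^9] = 1·1 + 1·2 + 1·1 = 4.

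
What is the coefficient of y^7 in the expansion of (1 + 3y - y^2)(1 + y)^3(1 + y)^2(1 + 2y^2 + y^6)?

(1 + 3y - y^2) has coefficients 1,3,-1 for degrees 0…2.
(1 + y)^3 has coefficients 1,3,3,1,0,0,0,0 for degrees 0…7.
Multiplying by (1 + y)^2 gives running coefficients 1,5,10,10,5,1,0,0 for degrees 0…7.
Finally multiplying by (1 + 2y^2 + y^6), the product of all factors after the first has coefficients 1,5,12,20,25,21,11,7 for degrees 0…7.
[y^7] = 1·7 + 3·11 − 1·21 = 19.

19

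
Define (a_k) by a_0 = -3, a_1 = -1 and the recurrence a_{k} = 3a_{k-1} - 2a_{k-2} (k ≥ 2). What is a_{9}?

The ordinary generating function has denominator 1 - 3x + 2x^2.
Iterating the recurrence: a_0,…,a_{9} = -3, -1, 3, 11, 27, 59, 123, 251, 507, 1019.

1019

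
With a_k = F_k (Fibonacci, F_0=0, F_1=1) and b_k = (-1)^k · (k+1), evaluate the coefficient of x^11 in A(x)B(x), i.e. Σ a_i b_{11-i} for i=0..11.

The convolution is the t^11 coefficient of A(t)B(t).
Σ = 0·(-12) + 1·11 + 1·(-10) + 2·9 + 3·(-8) + 5·7 + 8·(-6) + 13·5 + 21·(-4) + 34·3 + 55·(-2) + 89·1 = 44.

44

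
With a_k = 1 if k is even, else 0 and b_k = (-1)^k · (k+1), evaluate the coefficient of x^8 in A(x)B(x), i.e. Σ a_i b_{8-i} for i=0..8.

25

This is [x^8] in the product of the two ordinary generating functions.
Σ = 1·9 + 0·(-8) + 1·7 + 0·(-6) + 1·5 + 0·(-4) + 1·3 + 0·(-2) + 1·1 = 25.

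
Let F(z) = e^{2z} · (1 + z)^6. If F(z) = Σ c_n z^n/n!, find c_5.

The EGF product rule gives c_5 = Σ_{k_1+k_2=5} C(5; k_1,k_2) · ∏ g_i(k_i), where e^{2z} gives (2)^k; (1+z)^6 gives the falling factorial (6)_k.
g_1(k) for k = 0…5: 1, 2, 4, 8, 16, 32.
g_2(k) for k = 0…5: 1, 6, 30, 120, 360, 720.
c_5 = Σ_k C(5,k)·g_1(k)·g_2(5−k) = 1·1·720 + 5·2·360 + 10·4·120 + 10·8·30 + 5·16·6 + 1·32·1 = 720 + 3600 + 4800 + 2400 + 480 + 32 = 12032.

12032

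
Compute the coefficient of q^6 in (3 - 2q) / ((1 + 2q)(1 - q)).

171

Partial fractions give a closed form: a_n = (8/3)·(-2)^n + (1/3)·1^n.
At n = 6: a_6 = 171.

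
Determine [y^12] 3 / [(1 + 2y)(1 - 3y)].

961509

Partial fractions give a closed form: a_n = (6/5)·(-2)^n + (9/5)·3^n.
At n = 12: a_12 = 961509.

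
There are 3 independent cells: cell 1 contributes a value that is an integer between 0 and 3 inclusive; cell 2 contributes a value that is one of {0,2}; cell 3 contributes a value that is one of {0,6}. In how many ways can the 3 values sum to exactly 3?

2

The generating function for the choices is (1 + z + z^2 + z^3)·(1 + z^2)·(1 + z^6); the count is [z^3].
(1 + z + z^2 + z^3) has coefficients 1,1,1,1 for degrees 0…3.
(1 + z^2) has coefficients 1,0,1,0 for degrees 0…3.
Finally multiplying by (1 + z^6), the product of all factors after the first has coefficients 1,0,1,0 for degrees 0…3.
[z^3] = 1·0 + 1·1 + 1·0 + 1·1 = 2.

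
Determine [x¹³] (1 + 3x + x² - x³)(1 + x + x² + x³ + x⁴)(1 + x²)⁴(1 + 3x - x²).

(1 + 3x + x² - x³) has coefficients 1,3,1,-1 for degrees 0…3.
(1 + x + x² + x³ + x⁴) has coefficients 1,1,1,1,1,0,0,0,0,0,0,0,0,0 for degrees 0…13.
Multiplying by (1 + x²)⁴ gives running coefficients 1,1,5,5,11,10,14,10,11,5,5,1,1,0 for degrees 0…13.
Finally multiplying by (1 + 3x - x²), the product of all factors after the first has coefficients 1,4,7,19,21,38,33,42,27,28,9,11,-1,2 for degrees 0…13.
[x¹³] = 1·2 + 3·(-1) + 1·11 − 1·9 = 1.

1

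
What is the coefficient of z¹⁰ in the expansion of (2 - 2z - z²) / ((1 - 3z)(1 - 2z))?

The denominator gives the recurrence a_n = 5a_(n−1) − 6a_(n−2) for n ≥ 3; the numerator fixes a_0 = 2, a_1 = 8, a_2 = 27.
Iterating: 2, 8, 27, 87, 273, 843, 2577, 7827, 23673, 71403, 214977, so a_10 = 214977.

214977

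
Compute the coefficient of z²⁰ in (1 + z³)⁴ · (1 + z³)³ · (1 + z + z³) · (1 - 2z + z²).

14

(1 + z³)⁴ has coefficients 1,0,0,4,0,0,6,0,0,4,0,0,1 for degrees 0…12.
(1 + z³)³ has coefficients 1,0,0,3,0,0,3,0,0,1,0,0,0,0,0,0,0,0,0,0,0 for degrees 0…20.
Multiplying by (1 + z + z³) gives running coefficients 1,1,0,4,3,0,6,3,0,4,1,0,1,0,0,0,0,0,0,0,0 for degrees 0…20.
Finally multiplying by (1 - 2z + z²), the product of all factors after the first has coefficients 1,-1,-1,5,-5,-2,9,-9,0,7,-7,2,2,-2,1,0,0,0,0,0,0 for degrees 0…20.
[z²⁰] = 1·0 + 4·0 + 6·1 + 4·2 + 1·0 = 14.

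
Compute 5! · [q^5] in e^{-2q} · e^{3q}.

1

The EGF product rule gives c_5 = Σ_{k_1+k_2=5} C(5; k_1,k_2) · ∏ g_i(k_i), where e^{-2q} gives (-2)^k; e^{3q} gives (3)^k.
g_1(k) for k = 0…5: 1, -2, 4, -8, 16, -32.
g_2(k) for k = 0…5: 1, 3, 9, 27, 81, 243.
c_5 = Σ_k C(5,k)·g_1(k)·g_2(5−k) = 1·1·243 + 5·(-2)·81 + 10·4·27 + 10·(-8)·9 + 5·16·3 + 1·(-32)·1 = 243 − 810 + 1080 − 720 + 240 − 32 = 1.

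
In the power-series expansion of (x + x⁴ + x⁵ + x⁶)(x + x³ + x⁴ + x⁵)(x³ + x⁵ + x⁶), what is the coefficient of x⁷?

2

(x + x⁴ + x⁵ + x⁶) has coefficients 0,1,0,0,1,1,1 for degrees 0…6.
(x + x³ + x⁴ + x⁵) has coefficients 0,1,0,1,1,1,0,0 for degrees 0…7.
Finally multiplying by (x³ + x⁵ + x⁶), the product of all factors after the first has coefficients 0,0,0,0,1,0,2,2 for degrees 0…7.
[x⁷] = 1·2 + 1·0 + 1·0 + 1·0 = 2.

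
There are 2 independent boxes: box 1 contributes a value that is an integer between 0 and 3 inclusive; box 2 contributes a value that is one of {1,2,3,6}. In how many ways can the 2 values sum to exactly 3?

3

The generating function for the choices is (1 + t + t^2 + t^3)·(t + t^2 + t^3 + t^6); the count is [t^3].
(1 + t + t^2 + t^3) has coefficients 1,1,1,1 for degrees 0…3.
(t + t^2 + t^3 + t^6) has coefficients 0,1,1,1 for degrees 0…3.
[t^3] = 1·1 + 1·1 + 1·1 + 1·0 = 3.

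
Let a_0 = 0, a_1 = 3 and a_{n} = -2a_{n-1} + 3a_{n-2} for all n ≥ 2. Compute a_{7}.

The ordinary generating function has denominator 1 + 2q - 3q^2.
Iterating the recurrence: a_0,…,a_{7} = 0, 3, -6, 21, -60, 183, -546, 1641.

1641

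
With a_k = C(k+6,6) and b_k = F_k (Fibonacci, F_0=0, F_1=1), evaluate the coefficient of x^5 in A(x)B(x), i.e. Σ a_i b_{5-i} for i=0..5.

376

Write out a_i and b_{5-i} for i = 0,…,5 and sum the products.
Σ = 1·5 + 7·3 + 28·2 + 84·1 + 210·1 + 462·0 = 376.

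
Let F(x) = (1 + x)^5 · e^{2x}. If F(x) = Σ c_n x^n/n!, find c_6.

The EGF product rule gives c_6 = Σ_{k_1+k_2=6} C(6; k_1,k_2) · ∏ g_i(k_i), where (1+x)^5 gives the falling factorial (5)_k; e^{2x} gives (2)^k.
g_1(k) for k = 0…6: 1, 5, 20, 60, 120, 120, 0.
g_2(k) for k = 0…6: 1, 2, 4, 8, 16, 32, 64.
c_6 = Σ_k C(6,k)·g_1(k)·g_2(6−k) = 1·1·64 + 6·5·32 + 15·20·16 + 20·60·8 + 15·120·4 + 6·120·2 = 64 + 960 + 4800 + 9600 + 7200 + 1440 = 24064.

24064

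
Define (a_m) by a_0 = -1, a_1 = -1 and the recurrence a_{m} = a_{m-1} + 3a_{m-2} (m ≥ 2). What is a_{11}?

The ordinary generating function has denominator 1 - x - 3x^2.
Iterating the recurrence: a_0,…,a_{11} = -1, -1, -4, -7, -19, -40, -97, -217, -508, -1159, -2683, -6160.

-6160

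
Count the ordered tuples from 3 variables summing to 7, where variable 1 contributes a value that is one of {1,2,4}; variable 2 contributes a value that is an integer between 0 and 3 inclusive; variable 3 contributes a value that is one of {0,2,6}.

The generating function for the choices is (y + y² + y⁴)·(1 + y + y² + y³)·(1 + y² + y⁶); the count is [y⁷].
(y + y² + y⁴) has coefficients 0,1,1,0,1 for degrees 0…4.
(1 + y + y² + y³) has coefficients 1,1,1,1,0,0,0,0 for degrees 0…7.
Finally multiplying by (1 + y² + y⁶), the product of all factors after the first has coefficients 1,1,2,2,1,1,1,1 for degrees 0…7.
[y⁷] = 1·1 + 1·1 + 1·2 = 4.

4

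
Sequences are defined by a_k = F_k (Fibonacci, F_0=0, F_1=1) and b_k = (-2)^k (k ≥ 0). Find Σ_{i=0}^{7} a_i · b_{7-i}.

The convolution is the t^7 coefficient of A(t)B(t).
Σ = 0·(-128) + 1·64 + 1·(-32) + 2·16 + 3·(-8) + 5·4 + 8·(-2) + 13·1 = 57.

57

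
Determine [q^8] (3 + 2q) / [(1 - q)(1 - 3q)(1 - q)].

54103

The denominator gives the recurrence a_n = 5a_(n−1) − 7a_(n−2) + 3a_(n−3) for n ≥ 3; the numerator fixes a_0 = 3, a_1 = 17, a_2 = 64.
Iterating: 3, 17, 64, 210, 653, 1987, 5994, 18020, 54103, so a_8 = 54103.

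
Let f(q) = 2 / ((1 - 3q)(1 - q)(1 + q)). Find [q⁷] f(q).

Partial fractions give a closed form: a_n = (9/4)·3^n + (-1/2)·1^n + (1/4)·(-1)^n.
At n = 7: a_7 = 4920.

4920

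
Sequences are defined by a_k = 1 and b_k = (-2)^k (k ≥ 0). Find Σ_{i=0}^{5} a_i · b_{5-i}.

-21

Write out a_i and b_{5-i} for i = 0,…,5 and sum the products.
Σ = 1·(-32) + 1·16 + 1·(-8) + 1·4 + 1·(-2) + 1·1 = -21.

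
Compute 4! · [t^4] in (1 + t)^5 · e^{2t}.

1256

The EGF product rule gives c_4 = Σ_{k_1+k_2=4} C(4; k_1,k_2) · ∏ g_i(k_i), where (1+t)^5 gives the falling factorial (5)_k; e^{2t} gives (2)^k.
g_1(k) for k = 0…4: 1, 5, 20, 60, 120.
g_2(k) for k = 0…4: 1, 2, 4, 8, 16.
c_4 = Σ_k C(4,k)·g_1(k)·g_2(4−k) = 1·1·16 + 4·5·8 + 6·20·4 + 4·60·2 + 1·120·1 = 16 + 160 + 480 + 480 + 120 = 1256.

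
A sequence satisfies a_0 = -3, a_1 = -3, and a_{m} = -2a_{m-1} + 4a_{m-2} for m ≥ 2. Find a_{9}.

The ordinary generating function has denominator 1 + 2t - 4t^2.
Iterating the recurrence: a_0,…,a_{9} = -3, -3, -6, 0, -24, 48, -192, 576, -1920, 6144.

6144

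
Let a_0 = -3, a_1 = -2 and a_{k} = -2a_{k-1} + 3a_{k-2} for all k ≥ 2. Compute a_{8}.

-1643

The ordinary generating function has denominator 1 + 2y - 3y^2.
Iterating the recurrence: a_0,…,a_{8} = -3, -2, -5, 4, -23, 58, -185, 544, -1643.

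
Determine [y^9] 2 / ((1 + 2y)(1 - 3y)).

The denominator gives the recurrence a_n = a_(n−1) + 6a_(n−2) for n ≥ 2; the numerator fixes a_0 = 2, a_1 = 2.
Iterating: 2, 2, 14, 26, 110, 266, 926, 2522, 8078, 23210, so a_9 = 23210.

23210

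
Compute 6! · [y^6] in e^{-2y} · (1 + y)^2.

160

The EGF product rule gives c_6 = Σ_{k_1+k_2=6} C(6; k_1,k_2) · ∏ g_i(k_i), where e^{-2y} gives (-2)^k; (1+y)^2 gives the falling factorial (2)_k.
g_1(k) for k = 0…6: 1, -2, 4, -8, 16, -32, 64.
g_2(k) for k = 0…6: 1, 2, 2, 0, 0, 0, 0.
c_6 = Σ_k C(6,k)·g_1(k)·g_2(6−k) = 15·16·2 + 6·(-32)·2 + 1·64·1 = 480 − 384 + 64 = 160.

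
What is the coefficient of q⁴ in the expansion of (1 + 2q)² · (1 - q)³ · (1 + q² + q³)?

(1 + 2q)² has coefficients 1,4,4 for degrees 0…2.
(1 - q)³ has coefficients 1,-3,3,-1,0 for degrees 0…4.
Finally multiplying by (1 + q² + q³), the product of all factors after the first has coefficients 1,-3,4,-3,0 for degrees 0…4.
[q⁴] = 1·0 + 4·(-3) + 4·4 = 4.

4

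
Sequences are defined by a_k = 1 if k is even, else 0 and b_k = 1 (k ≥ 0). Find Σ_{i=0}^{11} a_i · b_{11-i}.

The convolution is the t^11 coefficient of A(t)B(t).
Σ = 1·1 + 0·1 + 1·1 + 0·1 + 1·1 + 0·1 + 1·1 + 0·1 + 1·1 + 0·1 + 1·1 + 0·1 = 6.

6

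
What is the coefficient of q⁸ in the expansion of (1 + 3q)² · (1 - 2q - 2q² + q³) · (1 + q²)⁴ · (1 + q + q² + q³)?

-370

(1 + 3q)² has coefficients 1,6,9 for degrees 0…2.
(1 - 2q - 2q² + q³) has coefficients 1,-2,-2,1,0,0,0,0,0 for degrees 0…8.
Multiplying by (1 + q²)⁴ gives running coefficients 1,-2,2,-7,-2,-8,-8,-2,-7 for degrees 0…8.
Finally multiplying by (1 + q + q² + q³), the product of all factors after the first has coefficients 1,-1,1,-6,-9,-15,-25,-20,-25 for degrees 0…8.
[q⁸] = 1·(-25) + 6·(-20) + 9·(-25) = -370.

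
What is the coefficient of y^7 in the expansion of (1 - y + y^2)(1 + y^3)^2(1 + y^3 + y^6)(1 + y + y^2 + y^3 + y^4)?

(1 - y + y^2) has coefficients 1,-1,1 for degrees 0…2.
(1 + y^3)^2 has coefficients 1,0,0,2,0,0,1,0 for degrees 0…7.
Multiplying by (1 + y^3 + y^6) gives running coefficients 1,0,0,3,0,0,4,0 for degrees 0…7.
Finally multiplying by (1 + y + y^2 + y^3 + y^4), the product of all factors after the first has coefficients 1,1,1,4,4,3,7,7 for degrees 0…7.
[y^7] = 1·7 − 1·7 + 1·3 = 3.

3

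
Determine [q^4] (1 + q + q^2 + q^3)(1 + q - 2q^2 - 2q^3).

(1 + q + q^2 + q^3) has coefficients 1,1,1,1 for degrees 0…3.
(1 + q - 2q^2 - 2q^3) has coefficients 1,1,-2,-2,0 for degrees 0…4.
[q^4] = 1·0 + 1·(-2) + 1·(-2) + 1·1 = -3.

-3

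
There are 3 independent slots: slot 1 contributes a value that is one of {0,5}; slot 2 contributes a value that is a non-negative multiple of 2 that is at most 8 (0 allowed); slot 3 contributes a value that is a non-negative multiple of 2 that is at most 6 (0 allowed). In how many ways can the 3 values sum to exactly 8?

The generating function for the choices is (1 + x⁵)·(1 + x² + x⁴ + x⁶ + x⁸)·(1 + x² + x⁴ + x⁶); the count is [x⁸].
(1 + x⁵) has coefficients 1,0,0,0,0,1 for degrees 0…5.
(1 + x² + x⁴ + x⁶ + x⁸) has coefficients 1,0,1,0,1,0,1,0,1 for degrees 0…8.
Finally multiplying by (1 + x² + x⁴ + x⁶), the product of all factors after the first has coefficients 1,0,2,0,3,0,4,0,4 for degrees 0…8.
[x⁸] = 1·4 + 1·0 = 4.

4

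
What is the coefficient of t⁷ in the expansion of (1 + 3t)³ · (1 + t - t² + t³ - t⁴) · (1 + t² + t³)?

-28

(1 + 3t)³ has coefficients 1,9,27,27 for degrees 0…3.
(1 + t - t² + t³ - t⁴) has coefficients 1,1,-1,1,-1,0,0,0 for degrees 0…7.
Finally multiplying by (1 + t² + t³), the product of all factors after the first has coefficients 1,1,0,3,-1,0,0,-1 for degrees 0…7.
[t⁷] = 1·(-1) + 9·0 + 27·0 + 27·(-1) = -28.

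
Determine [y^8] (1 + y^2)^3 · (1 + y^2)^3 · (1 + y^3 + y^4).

30

(1 + y^2)^3 has coefficients 1,0,3,0,3,0,1 for degrees 0…6.
(1 + y^2)^3 has coefficients 1,0,3,0,3,0,1,0,0 for degrees 0…8.
Finally multiplying by (1 + y^3 + y^4), the product of all factors after the first has coefficients 1,0,3,1,4,3,4,3,3 for degrees 0…8.
[y^8] = 1·3 + 3·4 + 3·4 + 1·3 = 30.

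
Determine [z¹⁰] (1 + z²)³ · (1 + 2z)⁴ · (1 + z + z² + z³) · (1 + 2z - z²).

465

(1 + z²)³ has coefficients 1,0,3,0,3,0,1 for degrees 0…6.
(1 + 2z)⁴ has coefficients 1,8,24,32,16,0,0,0,0,0,0 for degrees 0…10.
Multiplying by (1 + z + z² + z³) gives running coefficients 1,9,33,65,80,72,48,16,0,0,0 for degrees 0…10.
Finally multiplying by (1 + 2z - z²), the product of all factors after the first has coefficients 1,11,50,122,177,167,112,40,-16,-16,0 for degrees 0…10.
[z¹⁰] = 1·0 + 3·(-16) + 3·112 + 1·177 = 465.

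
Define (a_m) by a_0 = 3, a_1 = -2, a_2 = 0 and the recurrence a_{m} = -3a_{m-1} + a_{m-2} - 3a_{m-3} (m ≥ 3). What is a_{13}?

The ordinary generating function has denominator 1 + 3y - y^2 + 3y^3.
Iterating the recurrence: a_0,…,a_{13} = 3, -2, 0, -11, 39, -128, 456, -1613, 5679, -20018, 70572, -248771, 876939, -3091304.

-3091304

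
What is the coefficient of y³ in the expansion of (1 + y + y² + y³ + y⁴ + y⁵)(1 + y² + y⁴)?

2

(1 + y + y² + y³ + y⁴ + y⁵) has coefficients 1,1,1,1 for degrees 0…3.
(1 + y² + y⁴) has coefficients 1,0,1,0 for degrees 0…3.
[y³] = 1·0 + 1·1 + 1·0 + 1·1 = 2.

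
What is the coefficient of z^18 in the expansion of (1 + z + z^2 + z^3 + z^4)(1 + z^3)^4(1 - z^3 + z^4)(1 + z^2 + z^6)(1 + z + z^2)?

(1 + z + z^2 + z^3 + z^4) has coefficients 1,1,1,1,1 for degrees 0…4.
(1 + z^3)^4 has coefficients 1,0,0,4,0,0,6,0,0,4,0,0,1,0,0,0,0,0,0 for degrees 0…18.
Multiplying by (1 - z^3 + z^4) gives running coefficients 1,0,0,3,1,0,2,4,0,-2,6,0,-3,4,0,-1,1,0,0 for degrees 0…18.
Multiplying by (1 + z^2 + z^6) gives running coefficients 1,0,1,3,1,3,4,4,2,5,7,-2,5,8,-3,1,7,-1,-2 for degrees 0…18.
Finally multiplying by (1 + z + z^2), the product of all factors after the first has coefficients 1,1,2,4,5,7,8,11,10,11,14,10,10,11,10,6,5,7,4 for degrees 0…18.
[z^18] = 1·4 + 1·7 + 1·5 + 1·6 + 1·10 = 32.

32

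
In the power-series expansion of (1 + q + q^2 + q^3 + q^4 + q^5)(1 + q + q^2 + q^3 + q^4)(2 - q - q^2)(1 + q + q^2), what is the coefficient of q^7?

(1 + q + q^2 + q^3 + q^4 + q^5) has coefficients 1,1,1,1,1,1 for degrees 0…5.
(1 + q + q^2 + q^3 + q^4) has coefficients 1,1,1,1,1,0,0,0 for degrees 0…7.
Multiplying by (2 - q - q^2) gives running coefficients 2,1,0,0,0,-2,-1,0 for degrees 0…7.
Finally multiplying by (1 + q + q^2), the product of all factors after the first has coefficients 2,3,3,1,0,-2,-3,-3 for degrees 0…7.
[q^7] = 1·(-3) + 1·(-3) + 1·(-2) + 1·0 + 1·1 + 1·3 = -4.

-4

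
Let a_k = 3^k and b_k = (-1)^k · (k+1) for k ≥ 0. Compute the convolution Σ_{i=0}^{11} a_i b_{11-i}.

99642

This is [x^11] in the product of the two ordinary generating functions.
Σ = 1·(-12) + 3·11 + 9·(-10) + 27·9 + 81·(-8) + 243·7 + 729·(-6) + 2187·5 + 6561·(-4) + 19683·3 + 59049·(-2) + 177147·1 = 99642.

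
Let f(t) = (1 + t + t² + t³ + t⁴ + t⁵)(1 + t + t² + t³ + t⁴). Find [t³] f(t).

(1 + t + t² + t³ + t⁴ + t⁵) has coefficients 1,1,1,1 for degrees 0…3.
(1 + t + t² + t³ + t⁴) has coefficients 1,1,1,1 for degrees 0…3.
[t³] = 1·1 + 1·1 + 1·1 + 1·1 = 4.

4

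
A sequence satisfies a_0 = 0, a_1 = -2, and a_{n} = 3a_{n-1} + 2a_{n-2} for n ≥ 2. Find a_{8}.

-12558

The ordinary generating function has denominator 1 - 3q - 2q^2.
Iterating the recurrence: a_0,…,a_{8} = 0, -2, -6, -22, -78, -278, -990, -3526, -12558.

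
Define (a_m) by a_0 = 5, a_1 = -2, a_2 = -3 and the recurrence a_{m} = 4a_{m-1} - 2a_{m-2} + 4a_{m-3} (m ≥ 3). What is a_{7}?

The ordinary generating function has denominator 1 - 4x + 2x^2 - 4x^3.
Iterating the recurrence: a_0,…,a_{7} = 5, -2, -3, 12, 46, 148, 548, 2080.

2080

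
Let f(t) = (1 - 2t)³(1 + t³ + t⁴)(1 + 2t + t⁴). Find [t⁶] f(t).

(1 - 2t)³ has coefficients 1,-6,12,-8 for degrees 0…3.
(1 + t³ + t⁴) has coefficients 1,0,0,1,1,0,0 for degrees 0…6.
Finally multiplying by (1 + 2t + t⁴), the product of all factors after the first has coefficients 1,2,0,1,4,2,0 for degrees 0…6.
[t⁶] = 1·0 − 6·2 + 12·4 − 8·1 = 28.

28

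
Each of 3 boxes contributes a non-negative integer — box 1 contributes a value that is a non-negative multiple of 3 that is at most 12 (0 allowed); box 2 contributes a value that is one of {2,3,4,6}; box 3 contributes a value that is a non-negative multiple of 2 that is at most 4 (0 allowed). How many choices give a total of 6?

4

The generating function for the choices is (1 + q³ + q⁶ + q⁹ + q¹²)·(q² + q³ + q⁴ + q⁶)·(1 + q² + q⁴); the count is [q⁶].
(1 + q³ + q⁶ + q⁹ + q¹²) has coefficients 1,0,0,1,0,0,1 for degrees 0…6.
(q² + q³ + q⁴ + q⁶) has coefficients 0,0,1,1,1,0,1 for degrees 0…6.
Finally multiplying by (1 + q² + q⁴), the product of all factors after the first has coefficients 0,0,1,1,2,1,3 for degrees 0…6.
[q⁶] = 1·3 + 1·1 + 1·0 = 4.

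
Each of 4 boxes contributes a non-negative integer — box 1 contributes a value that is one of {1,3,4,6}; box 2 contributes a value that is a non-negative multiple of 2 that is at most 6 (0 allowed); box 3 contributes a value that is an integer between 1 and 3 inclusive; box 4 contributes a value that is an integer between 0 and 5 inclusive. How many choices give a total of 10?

30

The generating function for the choices is (x + x^3 + x^4 + x^6)·(1 + x^2 + x^4 + x^6)·(x + x^2 + x^3)·(1 + x + x^2 + x^3 + x^4 + x^5); the count is [x^10].
(x + x^3 + x^4 + x^6) has coefficients 0,1,0,1,1,0,1 for degrees 0…6.
(1 + x^2 + x^4 + x^6) has coefficients 1,0,1,0,1,0,1,0,0,0,0 for degrees 0…10.
Multiplying by (x + x^2 + x^3) gives running coefficients 0,1,1,2,1,2,1,2,1,1,0 for degrees 0…10.
Finally multiplying by (1 + x + x^2 + x^3 + x^4 + x^5), the product of all factors after the first has coefficients 0,1,2,4,5,7,8,9,9,8,7 for degrees 0…10.
[x^10] = 1·8 + 1·9 + 1·8 + 1·5 = 30.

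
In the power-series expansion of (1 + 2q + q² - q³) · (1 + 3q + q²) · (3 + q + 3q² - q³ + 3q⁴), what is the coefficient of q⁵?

14

(1 + 2q + q² - q³) has coefficients 1,2,1,-1 for degrees 0…3.
(1 + 3q + q²) has coefficients 1,3,1,0,0,0 for degrees 0…5.
Finally multiplying by (3 + q + 3q² - q³ + 3q⁴), the product of all factors after the first has coefficients 3,10,9,9,3,8 for degrees 0…5.
[q⁵] = 1·8 + 2·3 + 1·9 − 1·9 = 14.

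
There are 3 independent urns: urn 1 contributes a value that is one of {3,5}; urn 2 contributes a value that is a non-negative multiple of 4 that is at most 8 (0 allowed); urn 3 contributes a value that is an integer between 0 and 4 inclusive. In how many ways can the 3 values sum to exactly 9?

The generating function for the choices is (q³ + q⁵)·(1 + q⁴ + q⁸)·(1 + q + q² + q³ + q⁴); the count is [q⁹].
(q³ + q⁵) has coefficients 0,0,0,1,0,1 for degrees 0…5.
(1 + q⁴ + q⁸) has coefficients 1,0,0,0,1,0,0,0,1,0 for degrees 0…9.
Finally multiplying by (1 + q + q² + q³ + q⁴), the product of all factors after the first has coefficients 1,1,1,1,2,1,1,1,2,1 for degrees 0…9.
[q⁹] = 1·1 + 1·2 = 3.

3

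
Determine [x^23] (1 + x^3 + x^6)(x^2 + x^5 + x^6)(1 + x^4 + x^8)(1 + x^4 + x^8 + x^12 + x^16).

(1 + x^3 + x^6) has coefficients 1,0,0,1,0,0,1 for degrees 0…6.
(x^2 + x^5 + x^6) has coefficients 0,0,1,0,0,1,1,0,0,0,0,0,0,0,0,0,0,0,0,0,0,0,0,0 for degrees 0…23.
Multiplying by (1 + x^4 + x^8) gives running coefficients 0,0,1,0,0,1,2,0,0,1,2,0,0,1,1,0,0,0,0,0,0,0,0,0 for degrees 0…23.
Finally multiplying by (1 + x^4 + x^8 + x^12 + x^16), the product of all factors after the first has coefficients 0,0,1,0,0,1,3,0,0,2,5,0,0,3,6,0,0,3,6,0,0,3,5,0 for degrees 0…23.
[x^23] = 1·0 + 1·0 + 1·3 = 3.

3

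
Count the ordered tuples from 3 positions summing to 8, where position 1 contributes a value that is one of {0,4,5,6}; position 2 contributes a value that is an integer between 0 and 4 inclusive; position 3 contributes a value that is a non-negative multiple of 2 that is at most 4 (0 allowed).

8

The generating function for the choices is (1 + t^4 + t^5 + t^6)·(1 + t + t^2 + t^3 + t^4)·(1 + t^2 + t^4); the count is [t^8].
(1 + t^4 + t^5 + t^6) has coefficients 1,0,0,0,1,1,1 for degrees 0…6.
(1 + t + t^2 + t^3 + t^4) has coefficients 1,1,1,1,1,0,0,0,0 for degrees 0…8.
Finally multiplying by (1 + t^2 + t^4), the product of all factors after the first has coefficients 1,1,2,2,3,2,2,1,1 for degrees 0…8.
[t^8] = 1·1 + 1·3 + 1·2 + 1·2 = 8.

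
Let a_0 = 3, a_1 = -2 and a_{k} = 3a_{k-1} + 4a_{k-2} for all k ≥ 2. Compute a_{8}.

The ordinary generating function has denominator 1 - 3z - 4z^2.
Iterating the recurrence: a_0,…,a_{8} = 3, -2, 6, 10, 54, 202, 822, 3274, 13110.

13110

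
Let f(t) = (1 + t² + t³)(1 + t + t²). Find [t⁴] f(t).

(1 + t² + t³) has coefficients 1,0,1,1 for degrees 0…3.
(1 + t + t²) has coefficients 1,1,1,0,0 for degrees 0…4.
[t⁴] = 1·0 + 1·1 + 1·1 = 2.

2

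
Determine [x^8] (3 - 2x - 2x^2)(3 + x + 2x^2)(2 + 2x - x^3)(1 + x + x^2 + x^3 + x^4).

-13

(3 - 2x - 2x^2) has coefficients 3,-2,-2 for degrees 0…2.
(3 + x + 2x^2) has coefficients 3,1,2,0,0,0,0,0,0 for degrees 0…8.
Multiplying by (2 + 2x - x^3) gives running coefficients 6,8,6,1,-1,-2,0,0,0 for degrees 0…8.
Finally multiplying by (1 + x + x^2 + x^3 + x^4), the product of all factors after the first has coefficients 6,14,20,21,20,12,4,-2,-3 for degrees 0…8.
[x^8] = 3·(-3) − 2·(-2) − 2·4 = -13.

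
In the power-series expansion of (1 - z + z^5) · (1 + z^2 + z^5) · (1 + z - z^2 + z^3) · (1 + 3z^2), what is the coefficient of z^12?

5

(1 - z + z^5) has coefficients 1,-1,0,0,0,1 for degrees 0…5.
(1 + z^2 + z^5) has coefficients 1,0,1,0,0,1,0,0,0,0,0,0,0 for degrees 0…12.
Multiplying by (1 + z - z^2 + z^3) gives running coefficients 1,1,0,2,-1,2,1,-1,1,0,0,0,0 for degrees 0…12.
Finally multiplying by (1 + 3z^2), the product of all factors after the first has coefficients 1,1,3,5,-1,8,-2,5,4,-3,3,0,0 for degrees 0…12.
[z^12] = 1·0 − 1·0 + 1·5 = 5.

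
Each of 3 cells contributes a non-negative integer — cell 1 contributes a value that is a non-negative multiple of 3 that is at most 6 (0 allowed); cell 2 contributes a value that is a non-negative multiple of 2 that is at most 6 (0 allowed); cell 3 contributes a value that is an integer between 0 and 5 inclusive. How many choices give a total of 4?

4

The generating function for the choices is (1 + q³ + q⁶)·(1 + q² + q⁴ + q⁶)·(1 + q + q² + q³ + q⁴ + q⁵); the count is [q⁴].
(1 + q³ + q⁶) has coefficients 1,0,0,1,0 for degrees 0…4.
(1 + q² + q⁴ + q⁶) has coefficients 1,0,1,0,1 for degrees 0…4.
Finally multiplying by (1 + q + q² + q³ + q⁴ + q⁵), the product of all factors after the first has coefficients 1,1,2,2,3 for degrees 0…4.
[q⁴] = 1·3 + 1·1 = 4.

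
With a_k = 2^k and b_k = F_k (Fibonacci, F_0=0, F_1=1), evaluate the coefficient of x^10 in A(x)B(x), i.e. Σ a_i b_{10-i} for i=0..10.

1815

The convolution is the t^10 coefficient of A(t)B(t).
Σ = 1·55 + 2·34 + 4·21 + 8·13 + 16·8 + 32·5 + 64·3 + 128·2 + 256·1 + 512·1 + 1024·0 = 1815.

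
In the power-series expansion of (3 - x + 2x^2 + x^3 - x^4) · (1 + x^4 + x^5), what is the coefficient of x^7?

(3 - x + 2x^2 + x^3 - x^4) has coefficients 3,-1,2,1,-1 for degrees 0…4.
(1 + x^4 + x^5) has coefficients 1,0,0,0,1,1,0,0 for degrees 0…7.
[x^7] = 3·0 − 1·0 + 2·1 + 1·1 − 1·0 = 3.

3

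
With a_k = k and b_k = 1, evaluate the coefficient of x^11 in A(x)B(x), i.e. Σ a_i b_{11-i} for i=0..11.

66

The convolution is the t^11 coefficient of A(t)B(t).
Σ = 0·1 + 1·1 + 2·1 + 3·1 + 4·1 + 5·1 + 6·1 + 7·1 + 8·1 + 9·1 + 10·1 + 11·1 = 66.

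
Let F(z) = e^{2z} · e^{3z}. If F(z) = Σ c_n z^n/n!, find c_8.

The EGF product rule gives c_8 = Σ_{k_1+k_2=8} C(8; k_1,k_2) · ∏ g_i(k_i), where e^{2z} gives (2)^k; e^{3z} gives (3)^k.
g_1(k) for k = 0…8: 1, 2, 4, 8, 16, 32, 64, 128, 256.
g_2(k) for k = 0…8: 1, 3, 9, 27, 81, 243, 729, 2187, 6561.
c_8 = Σ_k C(8,k)·g_1(k)·g_2(8−k) = 1·1·6561 + 8·2·2187 + 28·4·729 + 56·8·243 + 70·16·81 + 56·32·27 + 28·64·9 + 8·128·3 + 1·256·1 = 6561 + 34992 + 81648 + 108864 + 90720 + 48384 + 16128 + 3072 + 256 = 390625.

390625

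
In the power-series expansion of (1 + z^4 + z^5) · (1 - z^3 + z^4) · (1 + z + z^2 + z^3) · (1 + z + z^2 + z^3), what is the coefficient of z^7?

(1 + z^4 + z^5) has coefficients 1,0,0,0,1,1 for degrees 0…5.
(1 - z^3 + z^4) has coefficients 1,0,0,-1,1,0,0,0 for degrees 0…7.
Multiplying by (1 + z + z^2 + z^3) gives running coefficients 1,1,1,0,0,0,0,1 for degrees 0…7.
Finally multiplying by (1 + z + z^2 + z^3), the product of all factors after the first has coefficients 1,2,3,3,2,1,0,1 for degrees 0…7.
[z^7] = 1·1 + 1·3 + 1·3 = 7.

7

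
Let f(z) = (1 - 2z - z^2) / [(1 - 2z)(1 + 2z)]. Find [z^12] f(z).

The denominator gives the recurrence a_n = 4a_(n−2) for n ≥ 3; the numerator fixes a_0 = 1, a_1 = -2, a_2 = 3.
Iterating: 1, -2, 3, -8, 12, -32, 48, -128, 192, -512, 768, -2048, 3072, so a_12 = 3072.

3072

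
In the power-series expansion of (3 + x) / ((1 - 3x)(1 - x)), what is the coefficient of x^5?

1213

The denominator gives the recurrence a_n = 4a_(n−1) − 3a_(n−2) for n ≥ 2; the numerator fixes a_0 = 3, a_1 = 13.
Iterating: 3, 13, 43, 133, 403, 1213, so a_5 = 1213.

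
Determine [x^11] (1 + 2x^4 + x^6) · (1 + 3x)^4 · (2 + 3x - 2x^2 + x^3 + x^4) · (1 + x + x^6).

1009

(1 + 2x^4 + x^6) has coefficients 1,0,0,0,2,0,1 for degrees 0…6.
(1 + 3x)^4 has coefficients 1,12,54,108,81,0,0,0,0,0,0,0 for degrees 0…11.
Multiplying by (2 + 3x - 2x^2 + x^3 + x^4) gives running coefficients 2,27,142,355,391,93,0,189,81,0,0,0 for degrees 0…11.
Finally multiplying by (1 + x + x^6), the product of all factors after the first has coefficients 2,29,169,497,746,484,95,216,412,436,391,93 for degrees 0…11.
[x^11] = 1·93 + 2·216 + 1·484 = 1009.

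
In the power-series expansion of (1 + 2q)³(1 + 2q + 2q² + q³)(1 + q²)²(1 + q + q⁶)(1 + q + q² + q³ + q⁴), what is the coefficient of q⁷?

962

(1 + 2q)³ has coefficients 1,6,12,8 for degrees 0…3.
(1 + 2q + 2q² + q³) has coefficients 1,2,2,1,0,0,0,0 for degrees 0…7.
Multiplying by (1 + q²)² gives running coefficients 1,2,4,5,5,4,2,1 for degrees 0…7.
Multiplying by (1 + q + q⁶) gives running coefficients 1,3,6,9,10,9,7,5 for degrees 0…7.
Finally multiplying by (1 + q + q² + q³ + q⁴), the product of all factors after the first has coefficients 1,4,10,19,29,37,41,40 for degrees 0…7.
[q⁷] = 1·40 + 6·41 + 12·37 + 8·29 = 962.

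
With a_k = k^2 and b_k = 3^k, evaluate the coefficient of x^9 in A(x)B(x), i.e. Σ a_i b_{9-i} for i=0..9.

The convolution is the x^9 coefficient of A(x)B(x).
Σ = 0·19683 + 1·6561 + 4·2187 + 9·729 + 16·243 + 25·81 + 36·27 + 49·9 + 64·3 + 81·1 = 29469.

29469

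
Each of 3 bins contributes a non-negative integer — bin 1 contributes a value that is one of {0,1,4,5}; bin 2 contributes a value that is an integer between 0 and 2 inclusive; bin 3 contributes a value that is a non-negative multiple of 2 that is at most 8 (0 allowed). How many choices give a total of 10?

The generating function for the choices is (1 + q + q^4 + q^5)·(1 + q + q^2)·(1 + q^2 + q^4 + q^6 + q^8); the count is [q^10].
(1 + q + q^4 + q^5) has coefficients 1,1,0,0,1,1 for degrees 0…5.
(1 + q + q^2) has coefficients 1,1,1,0,0,0,0,0,0,0,0 for degrees 0…10.
Finally multiplying by (1 + q^2 + q^4 + q^6 + q^8), the product of all factors after the first has coefficients 1,1,2,1,2,1,2,1,2,1,1 for degrees 0…10.
[q^10] = 1·1 + 1·1 + 1·2 + 1·1 = 5.

5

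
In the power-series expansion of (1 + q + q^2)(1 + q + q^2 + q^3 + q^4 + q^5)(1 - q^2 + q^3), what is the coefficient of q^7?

(1 + q + q^2) has coefficients 1,1,1 for degrees 0…2.
(1 + q + q^2 + q^3 + q^4 + q^5) has coefficients 1,1,1,1,1,1,0,0 for degrees 0…7.
Finally multiplying by (1 - q^2 + q^3), the product of all factors after the first has coefficients 1,1,0,1,1,1,0,0 for degrees 0…7.
[q^7] = 1·0 + 1·0 + 1·1 = 1.

1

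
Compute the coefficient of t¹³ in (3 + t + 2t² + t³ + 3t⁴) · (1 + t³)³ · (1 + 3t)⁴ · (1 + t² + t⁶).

5693

(3 + t + 2t² + t³ + 3t⁴) has coefficients 3,1,2,1,3 for degrees 0…4.
(1 + t³)³ has coefficients 1,0,0,3,0,0,3,0,0,1,0,0,0,0 for degrees 0…13.
Multiplying by (1 + 3t)⁴ gives running coefficients 1,12,54,111,117,162,327,279,162,325,255,54,108,81 for degrees 0…13.
Finally multiplying by (1 + t² + t⁶), the product of all factors after the first has coefficients 1,12,55,123,171,273,445,453,543,715,534,541,690,414 for degrees 0…13.
[t¹³] = 3·414 + 1·690 + 2·541 + 1·534 + 3·715 = 5693.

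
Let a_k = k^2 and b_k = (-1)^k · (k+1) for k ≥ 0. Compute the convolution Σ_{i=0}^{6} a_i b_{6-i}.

12

The convolution is the t^6 coefficient of A(t)B(t).
Σ = 0·7 + 1·(-6) + 4·5 + 9·(-4) + 16·3 + 25·(-2) + 36·1 = 12.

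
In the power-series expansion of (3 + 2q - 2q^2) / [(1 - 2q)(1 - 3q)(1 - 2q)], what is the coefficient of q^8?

181887

The denominator gives the recurrence a_n = 7a_(n−1) − 16a_(n−2) + 12a_(n−3) for n ≥ 3; the numerator fixes a_0 = 3, a_1 = 23, a_2 = 111.
Iterating: 3, 23, 111, 445, 1615, 5517, 18119, 57941, 181887, so a_8 = 181887.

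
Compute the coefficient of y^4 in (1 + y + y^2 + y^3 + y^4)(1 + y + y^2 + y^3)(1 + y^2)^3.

(1 + y + y^2 + y^3 + y^4) has coefficients 1,1,1,1,1 for degrees 0…4.
(1 + y + y^2 + y^3) has coefficients 1,1,1,1,0 for degrees 0…4.
Finally multiplying by (1 + y^2)^3, the product of all factors after the first has coefficients 1,1,4,4,6 for degrees 0…4.
[y^4] = 1·6 + 1·4 + 1·4 + 1·1 + 1·1 = 16.

16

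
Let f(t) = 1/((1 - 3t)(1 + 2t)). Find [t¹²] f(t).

320503

Partial fractions give a closed form: a_n = (3/5)·3^n + (2/5)·(-2)^n.
At n = 12: a_12 = 320503.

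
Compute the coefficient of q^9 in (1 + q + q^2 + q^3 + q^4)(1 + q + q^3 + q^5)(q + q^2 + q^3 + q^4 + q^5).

11

(1 + q + q^2 + q^3 + q^4) has coefficients 1,1,1,1,1 for degrees 0…4.
(1 + q + q^3 + q^5) has coefficients 1,1,0,1,0,1,0,0,0,0 for degrees 0…9.
Finally multiplying by (q + q^2 + q^3 + q^4 + q^5), the product of all factors after the first has coefficients 0,1,2,2,3,3,3,2,2,1 for degrees 0…9.
[q^9] = 1·1 + 1·2 + 1·2 + 1·3 + 1·3 = 11.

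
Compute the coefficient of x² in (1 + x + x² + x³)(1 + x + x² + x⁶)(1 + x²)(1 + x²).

5

(1 + x + x² + x³) has coefficients 1,1,1 for degrees 0…2.
(1 + x + x² + x⁶) has coefficients 1,1,1 for degrees 0…2.
Multiplying by (1 + x²) gives running coefficients 1,1,2 for degrees 0…2.
Finally multiplying by (1 + x²), the product of all factors after the first has coefficients 1,1,3 for degrees 0…2.
[x²] = 1·3 + 1·1 + 1·1 = 5.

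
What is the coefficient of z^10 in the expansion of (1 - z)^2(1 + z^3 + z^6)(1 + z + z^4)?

(1 - z)^2 has coefficients 1,-2,1 for degrees 0…2.
(1 + z^3 + z^6) has coefficients 1,0,0,1,0,0,1,0,0,0,0 for degrees 0…10.
Finally multiplying by (1 + z + z^4), the product of all factors after the first has coefficients 1,1,0,1,2,0,1,2,0,0,1 for degrees 0…10.
[z^10] = 1·1 − 2·0 + 1·0 = 1.

1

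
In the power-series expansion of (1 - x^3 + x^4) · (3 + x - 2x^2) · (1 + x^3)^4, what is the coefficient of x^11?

10

(1 - x^3 + x^4) has coefficients 1,0,0,-1,1 for degrees 0…4.
(3 + x - 2x^2) has coefficients 3,1,-2,0,0,0,0,0,0,0,0,0 for degrees 0…11.
Finally multiplying by (1 + x^3)^4, the product of all factors after the first has coefficients 3,1,-2,12,4,-8,18,6,-12,12,4,-8 for degrees 0…11.
[x^11] = 1·(-8) − 1·(-12) + 1·6 = 10.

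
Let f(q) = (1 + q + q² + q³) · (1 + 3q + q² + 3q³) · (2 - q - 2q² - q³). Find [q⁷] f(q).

(1 + q + q² + q³) has coefficients 1,1,1,1 for degrees 0…3.
(1 + 3q + q² + 3q³) has coefficients 1,3,1,3,0,0,0,0 for degrees 0…7.
Finally multiplying by (2 - q - 2q² - q³), the product of all factors after the first has coefficients 2,5,-3,-2,-8,-7,-3,0 for degrees 0…7.
[q⁷] = 1·0 + 1·(-3) + 1·(-7) + 1·(-8) = -18.

-18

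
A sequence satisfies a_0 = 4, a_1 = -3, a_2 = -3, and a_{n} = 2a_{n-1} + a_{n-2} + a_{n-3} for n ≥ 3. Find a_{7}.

-258

The ordinary generating function has denominator 1 - 2x - x^2 - x^3.
Iterating the recurrence: a_0,…,a_{7} = 4, -3, -3, -5, -16, -40, -101, -258.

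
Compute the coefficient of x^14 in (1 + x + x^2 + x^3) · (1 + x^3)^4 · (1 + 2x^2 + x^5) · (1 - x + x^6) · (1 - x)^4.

(1 + x + x^2 + x^3) has coefficients 1,1,1,1 for degrees 0…3.
(1 + x^3)^4 has coefficients 1,0,0,4,0,0,6,0,0,4,0,0,1,0,0 for degrees 0…14.
Multiplying by (1 + 2x^2 + x^5) gives running coefficients 1,0,2,4,0,9,6,0,16,4,0,14,1,0,6 for degrees 0…14.
Multiplying by (1 - x + x^6) gives running coefficients 1,-1,2,2,-4,9,-2,-6,18,-8,-4,23,-7,-1,22 for degrees 0…14.
Finally multiplying by (1 - x)^4, the product of all factors after the first has coefficients 1,-5,12,-16,5,28,-68,74,-10,-99,158,-87,-73,173,-112 for degrees 0…14.
[x^14] = 1·(-112) + 1·173 + 1·(-73) + 1·(-87) = -99.

-99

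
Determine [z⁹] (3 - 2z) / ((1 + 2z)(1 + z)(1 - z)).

-2728

Partial fractions give a closed form: a_n = (16/3)·(-2)^n + (-5/2)·(-1)^n + (1/6)·1^n.
At n = 9: a_9 = -2728.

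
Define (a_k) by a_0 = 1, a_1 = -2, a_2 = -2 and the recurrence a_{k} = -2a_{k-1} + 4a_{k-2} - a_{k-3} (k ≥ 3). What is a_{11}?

The ordinary generating function has denominator 1 + 2x - 4x^2 + x^3.
Iterating the recurrence: a_0,…,a_{11} = 1, -2, -2, -5, 4, -26, 73, -254, 826, -2741, 9040, -29870.

-29870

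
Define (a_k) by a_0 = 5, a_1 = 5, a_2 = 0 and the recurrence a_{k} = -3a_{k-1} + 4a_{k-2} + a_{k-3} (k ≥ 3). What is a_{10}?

-290285

The ordinary generating function has denominator 1 + 3x - 4x^2 - x^3.
Iterating the recurrence: a_0,…,a_{10} = 5, 5, 0, 25, -70, 310, -1185, 4725, -18605, 73530, -290285.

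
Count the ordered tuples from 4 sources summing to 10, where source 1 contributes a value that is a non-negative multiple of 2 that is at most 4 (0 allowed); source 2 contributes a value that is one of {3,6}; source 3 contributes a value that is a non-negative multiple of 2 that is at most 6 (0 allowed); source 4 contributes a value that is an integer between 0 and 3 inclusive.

The generating function for the choices is (1 + q^2 + q^4)·(q^3 + q^6)·(1 + q^2 + q^4 + q^6)·(1 + q + q^2 + q^3); the count is [q^10].
(1 + q^2 + q^4) has coefficients 1,0,1,0,1 for degrees 0…4.
(q^3 + q^6) has coefficients 0,0,0,1,0,0,1,0,0,0,0 for degrees 0…10.
Multiplying by (1 + q^2 + q^4 + q^6) gives running coefficients 0,0,0,1,0,1,1,1,1,1,1 for degrees 0…10.
Finally multiplying by (1 + q + q^2 + q^3), the product of all factors after the first has coefficients 0,0,0,1,1,2,3,3,4,4,4 for degrees 0…10.
[q^10] = 1·4 + 1·4 + 1·3 = 11.

11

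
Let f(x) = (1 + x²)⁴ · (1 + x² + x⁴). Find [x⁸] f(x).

(1 + x²)⁴ has coefficients 1,0,4,0,6,0,4,0,1 for degrees 0…8.
(1 + x² + x⁴) has coefficients 1,0,1,0,1,0,0,0,0 for degrees 0…8.
[x⁸] = 1·0 + 4·0 + 6·1 + 4·1 + 1·1 = 11.

11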